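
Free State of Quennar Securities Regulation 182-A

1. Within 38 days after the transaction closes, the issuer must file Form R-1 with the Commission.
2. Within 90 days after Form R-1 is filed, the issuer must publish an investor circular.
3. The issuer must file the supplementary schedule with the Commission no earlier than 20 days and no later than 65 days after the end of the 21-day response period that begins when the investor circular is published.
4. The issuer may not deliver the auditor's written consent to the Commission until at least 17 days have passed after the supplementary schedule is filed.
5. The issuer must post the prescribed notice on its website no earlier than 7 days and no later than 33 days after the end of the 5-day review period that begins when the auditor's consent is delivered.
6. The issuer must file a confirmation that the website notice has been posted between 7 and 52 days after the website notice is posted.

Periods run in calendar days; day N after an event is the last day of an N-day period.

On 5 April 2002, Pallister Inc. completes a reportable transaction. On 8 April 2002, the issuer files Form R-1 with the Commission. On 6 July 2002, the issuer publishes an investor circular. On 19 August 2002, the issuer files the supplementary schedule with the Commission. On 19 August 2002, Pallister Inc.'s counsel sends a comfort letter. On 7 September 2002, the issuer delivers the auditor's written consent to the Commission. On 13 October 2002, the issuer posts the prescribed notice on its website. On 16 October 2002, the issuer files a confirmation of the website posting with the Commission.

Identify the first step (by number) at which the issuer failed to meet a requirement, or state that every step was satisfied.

Step 6

Step 1: 38 days after 5 April 2002 (when the transaction closes) is 13 May 2002; completed 8 April 2002, before the deadline.
Step 2: 90 days after 8 April 2002 (when Form R-1 is filed) is 7 July 2002; 6 July 2002 is within that limit.
Step 3: the window is 20–65 days after 27 July 2002 (end of the 21-day response period, which began when the investor circular is published on 6 July 2002), so 16 August 2002 through 30 September 2002; 19 August 2002 falls inside that range.
Step 4: the earliest permitted date is 17 days after 19 August 2002 (when the supplementary schedule is filed), i.e. 5 September 2002; done 7 September 2002 — permitted.
Step 5: the window is 7–33 days after 12 September 2002 (end of the 5-day review period, which began when the auditor's consent is delivered on 7 September 2002), so 19 September 2002 through 15 October 2002; 13 October 2002 falls inside that range.
Step 6: the window is 7–52 days after 13 October 2002 (when the website notice is posted), so 20 October 2002 through 4 December 2002; done 16 October 2002 — 4 days before the window opened.
Later steps need not be reached.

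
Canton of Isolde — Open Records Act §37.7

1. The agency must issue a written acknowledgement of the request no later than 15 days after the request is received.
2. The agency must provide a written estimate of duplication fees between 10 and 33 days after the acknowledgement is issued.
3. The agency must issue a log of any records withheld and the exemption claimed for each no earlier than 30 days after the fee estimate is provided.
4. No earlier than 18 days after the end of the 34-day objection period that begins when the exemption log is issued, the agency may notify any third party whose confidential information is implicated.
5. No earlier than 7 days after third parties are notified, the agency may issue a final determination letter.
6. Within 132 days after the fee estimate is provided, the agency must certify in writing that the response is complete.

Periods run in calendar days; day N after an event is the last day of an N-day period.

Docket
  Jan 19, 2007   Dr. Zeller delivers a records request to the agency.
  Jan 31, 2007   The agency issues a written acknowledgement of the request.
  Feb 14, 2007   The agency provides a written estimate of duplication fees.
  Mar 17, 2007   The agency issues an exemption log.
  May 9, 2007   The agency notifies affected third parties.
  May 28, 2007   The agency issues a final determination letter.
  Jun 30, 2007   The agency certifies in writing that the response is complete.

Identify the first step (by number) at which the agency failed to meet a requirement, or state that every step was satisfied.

Step 1 — counting 15 days from Jan 19, 2007 (when the request is received) gives a deadline of Feb 3, 2007; done Jan 31, 2007 — timely.
Step 2 — 10 and 33 days from Jan 31, 2007 (when the acknowledgement is issued) are Feb 10, 2007 and Mar 5, 2007 respectively; done Feb 14, 2007, which is between those dates.
Step 3 — must wait 30 days from Feb 14, 2007 (when the fee estimate is provided), so not before Mar 16, 2007; done Mar 17, 2007, after the minimum wait.
Step 4 — must wait 18 days from Apr 20, 2007 (end of the 34-day objection period, which began when the exemption log is issued on Mar 17, 2007), so not before May 8, 2007; done May 9, 2007 — permitted.
Step 5 — must wait 7 days from May 9, 2007 (when third parties are notified), so not before May 16, 2007; done May 28, 2007, after the minimum wait.
Step 6 — counting 132 days from Feb 14, 2007 (when the fee estimate is provided) gives a deadline of Jun 26, 2007; done Jun 30, 2007 — 4 days late.

Step 6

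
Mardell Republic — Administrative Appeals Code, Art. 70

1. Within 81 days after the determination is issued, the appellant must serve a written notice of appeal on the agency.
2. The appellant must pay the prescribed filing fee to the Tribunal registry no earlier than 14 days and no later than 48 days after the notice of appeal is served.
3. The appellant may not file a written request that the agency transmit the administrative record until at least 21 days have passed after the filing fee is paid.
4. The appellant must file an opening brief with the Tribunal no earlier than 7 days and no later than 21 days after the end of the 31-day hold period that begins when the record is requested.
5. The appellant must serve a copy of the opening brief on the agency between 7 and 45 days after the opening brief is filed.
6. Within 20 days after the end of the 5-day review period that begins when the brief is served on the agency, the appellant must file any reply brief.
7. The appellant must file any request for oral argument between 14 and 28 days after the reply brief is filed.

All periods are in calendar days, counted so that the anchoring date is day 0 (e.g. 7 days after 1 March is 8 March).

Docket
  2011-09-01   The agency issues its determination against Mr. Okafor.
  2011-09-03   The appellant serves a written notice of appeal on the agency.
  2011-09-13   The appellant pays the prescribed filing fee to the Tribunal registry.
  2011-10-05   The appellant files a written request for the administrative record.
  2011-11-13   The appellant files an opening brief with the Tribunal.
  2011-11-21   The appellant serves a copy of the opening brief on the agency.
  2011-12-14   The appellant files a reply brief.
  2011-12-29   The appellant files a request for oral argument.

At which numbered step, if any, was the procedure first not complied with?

Step 1: 81 days after 2011-09-01 (when the determination is issued) is 2011-11-21; completed 2011-09-03, before the deadline.
Step 2: the window is 14–48 days after 2011-09-03 (when the notice of appeal is served), so 2011-09-17 through 2011-10-21; done 2011-09-13 — 4 days before the window opened.
That is the first point of non-compliance.

Step 2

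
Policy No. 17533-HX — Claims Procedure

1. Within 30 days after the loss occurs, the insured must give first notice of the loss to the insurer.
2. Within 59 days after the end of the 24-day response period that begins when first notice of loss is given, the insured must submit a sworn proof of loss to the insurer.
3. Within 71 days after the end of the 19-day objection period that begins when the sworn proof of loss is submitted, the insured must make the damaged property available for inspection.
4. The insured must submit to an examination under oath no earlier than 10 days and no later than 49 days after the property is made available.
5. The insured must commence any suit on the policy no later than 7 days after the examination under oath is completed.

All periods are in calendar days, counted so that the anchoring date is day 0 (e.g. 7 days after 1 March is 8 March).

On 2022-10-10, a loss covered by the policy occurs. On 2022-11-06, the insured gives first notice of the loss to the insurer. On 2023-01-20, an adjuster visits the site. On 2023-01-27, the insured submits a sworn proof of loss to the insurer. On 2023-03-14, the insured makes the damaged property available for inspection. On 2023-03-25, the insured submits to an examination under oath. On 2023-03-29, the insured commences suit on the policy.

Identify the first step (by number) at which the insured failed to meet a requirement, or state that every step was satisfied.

Step 1: 30 days after 2022-10-10 (when the loss occurs) is 2022-11-09; 2022-11-06 is within that limit.
Step 2: 59 days after 2022-11-30 (end of the 24-day response period, which began when first notice of loss is given on 2022-11-06) is 2023-01-28; 2023-01-27 is within that limit.
Step 3: 71 days after 2023-02-15 (end of the 19-day objection period, which began when the sworn proof of loss is submitted on 2023-01-27) is 2023-04-27; 2023-03-14 is within that limit.
Step 4: the window is 10–49 days after 2023-03-14 (when the property is made available), so 2023-03-24 through 2023-05-02; done 2023-03-25 — within the window.
Step 5: 7 days after 2023-03-25 (when the examination under oath is completed) is 2023-04-01; 2023-03-29 is within that limit.

None — every step was satisfied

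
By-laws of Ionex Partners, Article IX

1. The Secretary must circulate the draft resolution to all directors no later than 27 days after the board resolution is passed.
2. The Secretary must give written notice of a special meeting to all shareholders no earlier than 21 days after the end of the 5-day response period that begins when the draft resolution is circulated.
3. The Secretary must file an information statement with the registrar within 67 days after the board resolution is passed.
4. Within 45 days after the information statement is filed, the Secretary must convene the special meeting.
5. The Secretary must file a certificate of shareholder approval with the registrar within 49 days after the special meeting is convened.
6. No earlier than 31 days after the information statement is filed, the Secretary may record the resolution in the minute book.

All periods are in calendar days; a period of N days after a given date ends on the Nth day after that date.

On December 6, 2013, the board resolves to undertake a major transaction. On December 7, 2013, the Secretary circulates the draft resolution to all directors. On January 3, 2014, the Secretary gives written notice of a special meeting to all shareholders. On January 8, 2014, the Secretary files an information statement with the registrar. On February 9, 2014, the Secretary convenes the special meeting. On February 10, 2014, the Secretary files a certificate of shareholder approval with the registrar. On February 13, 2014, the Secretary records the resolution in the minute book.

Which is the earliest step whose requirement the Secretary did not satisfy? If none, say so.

(1) due by December 6, 2013 + 27 days = January 2, 2014; done December 7, 2013 — timely.
(2) permitted from December 12, 2013 + 21 days = January 2, 2014 onward; January 3, 2014 is on or after that date.
(3) due by December 6, 2013 + 67 days = February 11, 2014; done January 8, 2014 — timely.
(4) due by January 8, 2014 + 45 days = February 22, 2014; done February 9, 2014 — timely.
(5) due by February 9, 2014 + 49 days = March 30, 2014; done February 10, 2014 — timely.
(6) permitted from January 8, 2014 + 31 days = February 8, 2014 onward; February 13, 2014 is on or after that date.

None — every step was satisfied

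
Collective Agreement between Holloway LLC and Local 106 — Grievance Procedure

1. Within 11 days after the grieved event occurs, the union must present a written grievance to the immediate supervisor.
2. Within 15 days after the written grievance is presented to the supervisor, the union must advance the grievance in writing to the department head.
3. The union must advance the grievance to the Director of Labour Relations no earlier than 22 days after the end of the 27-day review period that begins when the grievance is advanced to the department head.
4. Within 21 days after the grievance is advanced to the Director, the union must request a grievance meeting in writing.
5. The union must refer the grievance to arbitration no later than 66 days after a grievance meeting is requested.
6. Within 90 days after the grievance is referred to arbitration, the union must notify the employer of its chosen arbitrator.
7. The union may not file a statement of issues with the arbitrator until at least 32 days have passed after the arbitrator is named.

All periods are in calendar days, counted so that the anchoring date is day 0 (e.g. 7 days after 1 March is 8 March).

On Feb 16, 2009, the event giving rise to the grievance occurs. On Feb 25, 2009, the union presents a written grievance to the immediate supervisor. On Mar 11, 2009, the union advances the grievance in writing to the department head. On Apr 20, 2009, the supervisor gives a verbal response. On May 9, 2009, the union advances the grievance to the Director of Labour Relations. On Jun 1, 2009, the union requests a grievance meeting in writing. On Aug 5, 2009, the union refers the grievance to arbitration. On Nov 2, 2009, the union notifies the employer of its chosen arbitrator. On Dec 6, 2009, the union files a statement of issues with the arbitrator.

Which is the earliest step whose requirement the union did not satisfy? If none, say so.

Step 4

Step 1 — counting 11 days from Feb 16, 2009 (when the grieved event occurs) gives a deadline of Feb 27, 2009; Feb 25, 2009 is within that limit.
Step 2 — counting 15 days from Feb 25, 2009 (when the written grievance is presented to the supervisor) gives a deadline of Mar 12, 2009; completed Mar 11, 2009, before the deadline.
Step 3 — must wait 22 days from Apr 7, 2009 (end of the 27-day review period, which began when the grievance is advanced to the department head on Mar 11, 2009), so not before Apr 29, 2009; done May 9, 2009, after the minimum wait.
Step 4 — counting 21 days from May 9, 2009 (when the grievance is advanced to the Director) gives a deadline of May 30, 2009; done Jun 1, 2009 — 2 days late.
The procedure was therefore not followed at step 4.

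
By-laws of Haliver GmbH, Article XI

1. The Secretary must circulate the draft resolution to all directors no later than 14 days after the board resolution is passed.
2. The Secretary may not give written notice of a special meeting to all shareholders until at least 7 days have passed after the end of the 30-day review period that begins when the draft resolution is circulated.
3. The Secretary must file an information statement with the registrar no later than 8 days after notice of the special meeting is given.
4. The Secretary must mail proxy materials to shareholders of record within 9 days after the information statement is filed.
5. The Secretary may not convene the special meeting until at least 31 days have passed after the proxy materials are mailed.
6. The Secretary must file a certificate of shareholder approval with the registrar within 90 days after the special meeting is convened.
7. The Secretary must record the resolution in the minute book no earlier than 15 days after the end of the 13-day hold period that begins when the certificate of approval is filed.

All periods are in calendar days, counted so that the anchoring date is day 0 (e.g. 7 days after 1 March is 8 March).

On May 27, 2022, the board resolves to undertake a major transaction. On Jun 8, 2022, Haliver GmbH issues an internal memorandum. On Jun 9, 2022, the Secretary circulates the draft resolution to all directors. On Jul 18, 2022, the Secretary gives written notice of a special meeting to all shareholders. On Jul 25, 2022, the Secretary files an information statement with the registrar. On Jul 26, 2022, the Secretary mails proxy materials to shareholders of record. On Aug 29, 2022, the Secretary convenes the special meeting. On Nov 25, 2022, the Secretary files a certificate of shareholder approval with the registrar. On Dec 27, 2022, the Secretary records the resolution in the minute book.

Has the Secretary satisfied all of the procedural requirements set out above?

Yes

Step 1 — counting 14 days from May 27, 2022 (when the board resolution is passed) gives a deadline of Jun 10, 2022; done Jun 9, 2022 — timely.
Step 2 — must wait 7 days from Jul 9, 2022 (end of the 30-day review period, which began when the draft resolution is circulated on Jun 9, 2022), so not before Jul 16, 2022; Jul 18, 2022 is on or after that date.
Step 3 — counting 8 days from Jul 18, 2022 (when notice of the special meeting is given) gives a deadline of Jul 26, 2022; done Jul 25, 2022 — timely.
Step 4 — counting 9 days from Jul 25, 2022 (when the information statement is filed) gives a deadline of Aug 3, 2022; done Jul 26, 2022 — timely.
Step 5 — must wait 31 days from Jul 26, 2022 (when the proxy materials are mailed), so not before Aug 26, 2022; done Aug 29, 2022, after the minimum wait.
Step 6 — counting 90 days from Aug 29, 2022 (when the special meeting is convened) gives a deadline of Nov 27, 2022; completed Nov 25, 2022, before the deadline.
Step 7 — must wait 15 days from Dec 8, 2022 (end of the 13-day hold period, which began when the certificate of approval is filed on Nov 25, 2022), so not before Dec 23, 2022; Dec 27, 2022 is on or after that date.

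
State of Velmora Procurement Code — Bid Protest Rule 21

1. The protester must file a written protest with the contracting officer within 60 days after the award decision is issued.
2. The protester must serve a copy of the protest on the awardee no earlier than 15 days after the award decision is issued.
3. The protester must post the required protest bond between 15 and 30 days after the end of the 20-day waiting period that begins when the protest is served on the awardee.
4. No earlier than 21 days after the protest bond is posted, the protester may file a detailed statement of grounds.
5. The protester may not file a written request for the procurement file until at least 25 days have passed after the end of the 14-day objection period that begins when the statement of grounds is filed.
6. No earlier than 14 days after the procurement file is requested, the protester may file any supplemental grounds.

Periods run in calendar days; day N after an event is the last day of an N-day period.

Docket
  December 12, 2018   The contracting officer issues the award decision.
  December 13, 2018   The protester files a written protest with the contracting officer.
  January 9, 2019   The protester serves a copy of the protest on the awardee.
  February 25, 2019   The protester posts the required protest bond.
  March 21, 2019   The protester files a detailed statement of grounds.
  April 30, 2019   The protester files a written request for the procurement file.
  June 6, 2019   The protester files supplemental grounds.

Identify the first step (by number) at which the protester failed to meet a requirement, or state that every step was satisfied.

None — every step was satisfied

Step 1: 60 days after December 12, 2018 (when the award decision is issued) is February 10, 2019; done December 13, 2018 — timely.
Step 2: the earliest permitted date is 15 days after December 12, 2018 (when the award decision is issued), i.e. December 27, 2018; done January 9, 2019, after the minimum wait.
Step 3: the window is 15–30 days after January 29, 2019 (end of the 20-day waiting period, which began when the protest is served on the awardee on January 9, 2019), so February 13, 2019 through February 28, 2019; done February 25, 2019, which is between those dates.
Step 4: the earliest permitted date is 21 days after February 25, 2019 (when the protest bond is posted), i.e. March 18, 2019; March 21, 2019 is on or after that date.
Step 5: the earliest permitted date is 25 days after April 4, 2019 (end of the 14-day objection period, which began when the statement of grounds is filed on March 21, 2019), i.e. April 29, 2019; done April 30, 2019 — permitted.
Step 6: the earliest permitted date is 14 days after April 30, 2019 (when the procurement file is requested), i.e. May 14, 2019; done June 6, 2019 — permitted.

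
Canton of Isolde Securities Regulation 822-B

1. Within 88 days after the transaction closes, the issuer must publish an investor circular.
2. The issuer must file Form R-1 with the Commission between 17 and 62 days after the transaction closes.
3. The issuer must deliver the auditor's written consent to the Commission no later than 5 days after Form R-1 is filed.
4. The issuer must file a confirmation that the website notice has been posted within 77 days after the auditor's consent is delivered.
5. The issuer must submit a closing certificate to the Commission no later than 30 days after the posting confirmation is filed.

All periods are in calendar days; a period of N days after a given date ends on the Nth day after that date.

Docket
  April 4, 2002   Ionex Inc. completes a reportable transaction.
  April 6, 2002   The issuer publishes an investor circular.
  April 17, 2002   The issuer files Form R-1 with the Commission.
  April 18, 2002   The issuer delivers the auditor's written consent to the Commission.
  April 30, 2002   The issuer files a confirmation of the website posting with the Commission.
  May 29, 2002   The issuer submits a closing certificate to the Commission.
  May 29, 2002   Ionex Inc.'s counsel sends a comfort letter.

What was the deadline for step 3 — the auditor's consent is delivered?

April 22, 2002

Step 3 runs from April 17, 2002, when Form R-1 is filed. 5 days after April 17, 2002 is April 22, 2002.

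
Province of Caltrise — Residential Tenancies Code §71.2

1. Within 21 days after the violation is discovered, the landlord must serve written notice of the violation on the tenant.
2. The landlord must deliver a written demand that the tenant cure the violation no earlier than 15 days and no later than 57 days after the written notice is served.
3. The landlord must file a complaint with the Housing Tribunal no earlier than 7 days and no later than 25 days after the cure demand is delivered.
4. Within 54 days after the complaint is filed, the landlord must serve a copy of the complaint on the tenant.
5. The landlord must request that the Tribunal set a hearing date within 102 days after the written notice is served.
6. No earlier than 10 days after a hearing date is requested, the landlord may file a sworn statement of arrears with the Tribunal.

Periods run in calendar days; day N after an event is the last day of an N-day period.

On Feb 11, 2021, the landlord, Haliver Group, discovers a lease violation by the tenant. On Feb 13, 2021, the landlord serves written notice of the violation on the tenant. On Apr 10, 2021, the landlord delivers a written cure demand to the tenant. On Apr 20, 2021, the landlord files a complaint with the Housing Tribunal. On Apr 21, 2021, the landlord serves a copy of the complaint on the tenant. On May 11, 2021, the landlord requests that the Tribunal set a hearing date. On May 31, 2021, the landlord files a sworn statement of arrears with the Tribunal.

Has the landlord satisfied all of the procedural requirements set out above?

(1) due by Feb 11, 2021 + 21 days = Mar 4, 2021; done Feb 13, 2021 — timely.
(2) the permitted window runs from Feb 13, 2021 + 15 = Feb 28, 2021 to Feb 13, 2021 + 57 = Apr 11, 2021; Apr 10, 2021 falls inside that range.
(3) the permitted window runs from Apr 10, 2021 + 7 = Apr 17, 2021 to Apr 10, 2021 + 25 = May 5, 2021; done Apr 20, 2021 — within the window.
(4) due by Apr 20, 2021 + 54 days = Jun 13, 2021; done Apr 21, 2021 — timely.
(5) due by Feb 13, 2021 + 102 days = May 26, 2021; done May 11, 2021 — timely.
(6) permitted from May 11, 2021 + 10 days = May 21, 2021 onward; May 31, 2021 is on or after that date.

Yes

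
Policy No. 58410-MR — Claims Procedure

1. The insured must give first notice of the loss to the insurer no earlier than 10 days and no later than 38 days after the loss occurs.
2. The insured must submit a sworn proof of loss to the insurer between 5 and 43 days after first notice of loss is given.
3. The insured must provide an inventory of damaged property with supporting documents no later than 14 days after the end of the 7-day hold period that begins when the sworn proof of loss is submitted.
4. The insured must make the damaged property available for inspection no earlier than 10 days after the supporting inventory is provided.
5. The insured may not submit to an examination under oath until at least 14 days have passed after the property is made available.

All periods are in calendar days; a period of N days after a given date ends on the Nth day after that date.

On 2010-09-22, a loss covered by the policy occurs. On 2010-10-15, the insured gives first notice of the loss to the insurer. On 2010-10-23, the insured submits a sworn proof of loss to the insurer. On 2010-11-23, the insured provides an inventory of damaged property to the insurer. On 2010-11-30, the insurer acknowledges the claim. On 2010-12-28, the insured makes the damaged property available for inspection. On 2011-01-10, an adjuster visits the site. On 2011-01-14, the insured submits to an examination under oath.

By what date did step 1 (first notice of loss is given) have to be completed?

2010-10-30

Step 1 runs from 2010-09-22, when the loss occurs. The window is 10–38 days after 2010-09-22; it closes on 2010-10-30.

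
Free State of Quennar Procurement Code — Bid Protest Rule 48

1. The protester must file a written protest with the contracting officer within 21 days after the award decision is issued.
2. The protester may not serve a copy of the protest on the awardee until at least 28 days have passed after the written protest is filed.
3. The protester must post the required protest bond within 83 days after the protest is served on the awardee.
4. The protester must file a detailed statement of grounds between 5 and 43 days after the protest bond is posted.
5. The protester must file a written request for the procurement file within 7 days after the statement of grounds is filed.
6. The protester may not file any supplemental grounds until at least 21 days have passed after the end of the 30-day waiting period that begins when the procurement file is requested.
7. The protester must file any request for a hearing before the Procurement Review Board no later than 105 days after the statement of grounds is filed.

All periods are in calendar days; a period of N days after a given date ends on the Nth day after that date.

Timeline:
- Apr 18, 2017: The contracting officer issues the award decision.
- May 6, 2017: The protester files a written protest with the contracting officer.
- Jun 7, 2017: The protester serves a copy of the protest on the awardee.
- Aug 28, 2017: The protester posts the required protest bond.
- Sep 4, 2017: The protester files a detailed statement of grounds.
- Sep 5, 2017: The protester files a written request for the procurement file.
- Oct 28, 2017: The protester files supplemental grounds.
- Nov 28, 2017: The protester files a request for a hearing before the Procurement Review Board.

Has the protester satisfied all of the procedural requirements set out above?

Step 1 — counting 21 days from Apr 18, 2017 (when the award decision is issued) gives a deadline of May 9, 2017; completed May 6, 2017, before the deadline.
Step 2 — must wait 28 days from May 6, 2017 (when the written protest is filed), so not before Jun 3, 2017; done Jun 7, 2017, after the minimum wait.
Step 3 — counting 83 days from Jun 7, 2017 (when the protest is served on the awardee) gives a deadline of Aug 29, 2017; completed Aug 28, 2017, before the deadline.
Step 4 — 5 and 43 days from Aug 28, 2017 (when the protest bond is posted) are Sep 2, 2017 and Oct 10, 2017 respectively; Sep 4, 2017 falls inside that range.
Step 5 — counting 7 days from Sep 4, 2017 (when the statement of grounds is filed) gives a deadline of Sep 11, 2017; completed Sep 5, 2017, before the deadline.
Step 6 — must wait 21 days from Oct 5, 2017 (end of the 30-day waiting period, which began when the procurement file is requested on Sep 5, 2017), so not before Oct 26, 2017; done Oct 28, 2017, after the minimum wait.
Step 7 — counting 105 days from Sep 4, 2017 (when the statement of grounds is filed) gives a deadline of Dec 18, 2017; completed Nov 28, 2017, before the deadline.

Yes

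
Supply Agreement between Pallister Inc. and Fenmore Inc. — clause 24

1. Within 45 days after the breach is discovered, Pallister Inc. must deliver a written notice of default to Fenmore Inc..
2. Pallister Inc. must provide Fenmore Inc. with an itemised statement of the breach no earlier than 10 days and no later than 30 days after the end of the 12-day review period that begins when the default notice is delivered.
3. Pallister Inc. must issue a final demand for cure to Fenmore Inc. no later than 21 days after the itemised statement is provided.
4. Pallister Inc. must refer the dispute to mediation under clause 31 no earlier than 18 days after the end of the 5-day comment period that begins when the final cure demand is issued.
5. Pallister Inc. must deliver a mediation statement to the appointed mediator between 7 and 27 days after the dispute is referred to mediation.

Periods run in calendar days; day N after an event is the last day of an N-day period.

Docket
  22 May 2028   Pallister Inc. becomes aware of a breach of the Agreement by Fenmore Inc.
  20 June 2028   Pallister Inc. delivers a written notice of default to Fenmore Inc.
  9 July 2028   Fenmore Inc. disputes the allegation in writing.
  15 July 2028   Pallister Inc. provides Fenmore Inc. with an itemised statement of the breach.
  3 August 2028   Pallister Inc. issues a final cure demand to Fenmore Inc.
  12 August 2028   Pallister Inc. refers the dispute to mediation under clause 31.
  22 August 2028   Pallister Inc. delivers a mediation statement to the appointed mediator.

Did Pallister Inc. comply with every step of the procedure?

No

Step 1: 45 days after 22 May 2028 (when the breach is discovered) is 6 July 2028; 20 June 2028 is within that limit.
Step 2: the window is 10–30 days after 2 July 2028 (end of the 12-day review period, which began when the default notice is delivered on 20 June 2028), so 12 July 2028 through 1 August 2028; done 15 July 2028 — within the window.
Step 3: 21 days after 15 July 2028 (when the itemised statement is provided) is 5 August 2028; done 3 August 2028 — timely.
Step 4: the earliest permitted date is 18 days after 8 August 2028 (end of the 5-day comment period, which began when the final cure demand is issued on 3 August 2028), i.e. 26 August 2028; done 12 August 2028 — 14 days too early.
Later steps need not be reached.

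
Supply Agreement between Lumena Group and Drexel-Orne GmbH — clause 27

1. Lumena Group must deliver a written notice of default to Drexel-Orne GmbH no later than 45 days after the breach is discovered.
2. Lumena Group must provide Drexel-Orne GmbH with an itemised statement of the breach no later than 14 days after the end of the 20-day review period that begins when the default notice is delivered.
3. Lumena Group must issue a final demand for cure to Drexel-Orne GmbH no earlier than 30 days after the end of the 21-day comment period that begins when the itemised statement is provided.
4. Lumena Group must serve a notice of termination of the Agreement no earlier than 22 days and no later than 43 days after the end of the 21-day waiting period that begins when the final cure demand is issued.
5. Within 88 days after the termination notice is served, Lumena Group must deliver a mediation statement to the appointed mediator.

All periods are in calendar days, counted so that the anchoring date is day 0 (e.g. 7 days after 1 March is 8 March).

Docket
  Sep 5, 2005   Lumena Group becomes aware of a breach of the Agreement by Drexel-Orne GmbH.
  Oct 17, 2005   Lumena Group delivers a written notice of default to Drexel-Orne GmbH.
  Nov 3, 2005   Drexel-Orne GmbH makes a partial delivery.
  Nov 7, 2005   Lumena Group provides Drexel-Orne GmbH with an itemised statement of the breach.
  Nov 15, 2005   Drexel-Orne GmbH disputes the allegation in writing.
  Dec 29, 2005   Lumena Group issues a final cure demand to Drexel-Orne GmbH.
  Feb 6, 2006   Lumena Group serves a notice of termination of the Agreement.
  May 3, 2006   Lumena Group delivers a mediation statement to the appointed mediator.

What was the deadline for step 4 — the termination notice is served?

The final cure demand is issued on Dec 29, 2005; the 21-day waiting period therefore ends Jan 19, 2006, and step 4 runs from that date. The window is 22–43 days after Jan 19, 2006; it closes on Mar 3, 2006.

Mar 3, 2006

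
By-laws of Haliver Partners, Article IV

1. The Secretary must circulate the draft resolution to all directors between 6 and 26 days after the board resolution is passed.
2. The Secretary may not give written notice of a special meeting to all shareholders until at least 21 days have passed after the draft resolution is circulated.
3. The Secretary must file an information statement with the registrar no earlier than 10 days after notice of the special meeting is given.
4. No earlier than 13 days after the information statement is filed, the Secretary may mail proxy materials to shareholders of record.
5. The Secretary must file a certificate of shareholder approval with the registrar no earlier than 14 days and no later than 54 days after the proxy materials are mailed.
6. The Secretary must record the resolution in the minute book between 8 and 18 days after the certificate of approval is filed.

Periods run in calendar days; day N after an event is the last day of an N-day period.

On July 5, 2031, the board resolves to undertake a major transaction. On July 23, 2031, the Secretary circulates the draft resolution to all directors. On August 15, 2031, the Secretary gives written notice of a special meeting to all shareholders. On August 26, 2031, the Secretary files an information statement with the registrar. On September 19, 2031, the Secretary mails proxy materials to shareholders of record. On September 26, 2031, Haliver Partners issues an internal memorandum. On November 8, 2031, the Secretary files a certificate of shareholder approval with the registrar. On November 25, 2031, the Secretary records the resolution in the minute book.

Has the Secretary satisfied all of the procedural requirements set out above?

(1) the permitted window runs from July 5, 2031 + 6 = July 11, 2031 to July 5, 2031 + 26 = July 31, 2031; done July 23, 2031, which is between those dates.
(2) permitted from July 23, 2031 + 21 days = August 13, 2031 onward; done August 15, 2031, after the minimum wait.
(3) permitted from August 15, 2031 + 10 days = August 25, 2031 onward; done August 26, 2031 — permitted.
(4) permitted from August 26, 2031 + 13 days = September 8, 2031 onward; done September 19, 2031 — permitted.
(5) the permitted window runs from September 19, 2031 + 14 = October 3, 2031 to September 19, 2031 + 54 = November 12, 2031; done November 8, 2031 — within the window.
(6) the permitted window runs from November 8, 2031 + 8 = November 16, 2031 to November 8, 2031 + 18 = November 26, 2031; done November 25, 2031, which is between those dates.

Yes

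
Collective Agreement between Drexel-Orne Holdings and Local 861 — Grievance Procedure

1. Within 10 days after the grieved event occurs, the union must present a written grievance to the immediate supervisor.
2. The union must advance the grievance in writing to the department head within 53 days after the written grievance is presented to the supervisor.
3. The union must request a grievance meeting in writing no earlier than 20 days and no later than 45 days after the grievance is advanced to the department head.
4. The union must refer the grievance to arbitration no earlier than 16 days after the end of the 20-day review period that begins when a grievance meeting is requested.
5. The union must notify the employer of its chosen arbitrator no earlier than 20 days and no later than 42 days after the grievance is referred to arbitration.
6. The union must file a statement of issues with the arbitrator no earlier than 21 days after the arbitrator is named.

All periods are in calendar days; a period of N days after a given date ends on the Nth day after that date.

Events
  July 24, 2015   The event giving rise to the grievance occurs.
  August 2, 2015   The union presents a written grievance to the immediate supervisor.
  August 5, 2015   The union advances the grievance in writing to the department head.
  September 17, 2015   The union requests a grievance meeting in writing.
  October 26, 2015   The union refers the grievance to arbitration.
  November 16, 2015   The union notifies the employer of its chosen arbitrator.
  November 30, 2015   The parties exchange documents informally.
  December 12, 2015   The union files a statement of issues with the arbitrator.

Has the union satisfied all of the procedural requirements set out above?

Step 1: 10 days after July 24, 2015 (when the grieved event occurs) is August 3, 2015; done August 2, 2015 — timely.
Step 2: 53 days after August 2, 2015 (when the written grievance is presented to the supervisor) is September 24, 2015; done August 5, 2015 — timely.
Step 3: the window is 20–45 days after August 5, 2015 (when the grievance is advanced to the department head), so August 25, 2015 through September 19, 2015; done September 17, 2015 — within the window.
Step 4: the earliest permitted date is 16 days after October 7, 2015 (end of the 20-day review period, which began when a grievance meeting is requested on September 17, 2015), i.e. October 23, 2015; done October 26, 2015 — permitted.
Step 5: the window is 20–42 days after October 26, 2015 (when the grievance is referred to arbitration), so November 15, 2015 through December 7, 2015; done November 16, 2015, which is between those dates.
Step 6: the earliest permitted date is 21 days after November 16, 2015 (when the arbitrator is named), i.e. December 7, 2015; done December 12, 2015, after the minimum wait.

Yes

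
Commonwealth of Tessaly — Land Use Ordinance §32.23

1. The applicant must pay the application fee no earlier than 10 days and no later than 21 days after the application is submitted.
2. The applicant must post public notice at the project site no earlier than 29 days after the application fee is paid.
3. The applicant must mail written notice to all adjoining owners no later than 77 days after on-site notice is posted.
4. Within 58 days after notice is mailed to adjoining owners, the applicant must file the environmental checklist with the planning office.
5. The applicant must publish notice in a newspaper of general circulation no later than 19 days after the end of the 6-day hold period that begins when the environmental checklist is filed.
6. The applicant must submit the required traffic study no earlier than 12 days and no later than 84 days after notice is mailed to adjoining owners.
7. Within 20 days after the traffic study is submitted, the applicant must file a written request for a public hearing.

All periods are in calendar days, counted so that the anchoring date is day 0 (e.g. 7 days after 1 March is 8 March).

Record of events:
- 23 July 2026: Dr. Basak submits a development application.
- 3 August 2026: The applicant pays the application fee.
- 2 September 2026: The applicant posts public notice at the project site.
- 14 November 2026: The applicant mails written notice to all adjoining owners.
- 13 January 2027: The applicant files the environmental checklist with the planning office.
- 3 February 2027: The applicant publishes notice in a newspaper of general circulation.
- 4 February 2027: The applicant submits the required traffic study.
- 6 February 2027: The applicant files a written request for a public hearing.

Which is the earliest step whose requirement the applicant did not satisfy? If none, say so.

Step 4

Step 1 — 10 and 21 days from 23 July 2026 (when the application is submitted) are 2 August 2026 and 13 August 2026 respectively; done 3 August 2026 — within the window.
Step 2 — must wait 29 days from 3 August 2026 (when the application fee is paid), so not before 1 September 2026; done 2 September 2026, after the minimum wait.
Step 3 — counting 77 days from 2 September 2026 (when on-site notice is posted) gives a deadline of 18 November 2026; 14 November 2026 is within that limit.
Step 4 — counting 58 days from 14 November 2026 (when notice is mailed to adjoining owners) gives a deadline of 11 January 2027; 13 January 2027 misses that deadline by 2 days.
No need to go further; step 4 was not satisfied.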